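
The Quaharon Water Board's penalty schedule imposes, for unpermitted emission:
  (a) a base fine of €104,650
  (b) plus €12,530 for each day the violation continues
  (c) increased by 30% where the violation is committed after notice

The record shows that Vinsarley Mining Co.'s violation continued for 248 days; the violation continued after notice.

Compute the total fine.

Per-day component: 248 × €12,530 = €3,107,440
Base plus per-day: €104,650 + €3,107,440 = €3,212,090
Enhancement: 30% of €3,212,090 = €963,627
Enhanced fine: €3,212,090 + €963,627 = €4,175,717

€4,175,717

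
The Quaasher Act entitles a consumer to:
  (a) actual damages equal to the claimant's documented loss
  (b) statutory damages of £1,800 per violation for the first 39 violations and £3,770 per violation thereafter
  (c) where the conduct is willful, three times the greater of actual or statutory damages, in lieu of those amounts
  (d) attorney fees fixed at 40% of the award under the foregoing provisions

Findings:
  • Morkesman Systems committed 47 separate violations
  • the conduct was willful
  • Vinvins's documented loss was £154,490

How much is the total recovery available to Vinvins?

First 39 violations: 39 × £1,800 = £70,200
Remaining violations: (47 − 39) × £3,770 = £30,160
Statutory damages: £70,200 + £30,160 = £100,360
Greater of actual damages (£154,490) or statutory damages (£100,360): £154,490
Trebled: 3 × £154,490 = £463,470
Attorney fees: 40% of £463,470 = £185,388
Total recovery: £463,470 + £185,388 = £648,858

£648,858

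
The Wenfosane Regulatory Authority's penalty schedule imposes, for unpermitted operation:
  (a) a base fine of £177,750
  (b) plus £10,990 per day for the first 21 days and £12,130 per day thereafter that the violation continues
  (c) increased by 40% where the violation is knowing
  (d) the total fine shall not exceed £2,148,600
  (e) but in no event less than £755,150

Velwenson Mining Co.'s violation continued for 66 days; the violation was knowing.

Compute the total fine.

First 21 days: 21 × £10,990 = £230,790
Remaining days: (66 − 21) × £12,130 = £545,850
Per-day component: £230,790 + £545,850 = £776,640
Base plus per-day: £177,750 + £776,640 = £954,390
Enhancement: 40% of £954,390 = £381,756
Enhanced fine: £954,390 + £381,756 = £1,336,146
Cap at £2,148,600: £1,336,146 is within the cap, no reduction.
Minimum £755,150: £1,336,146 meets the minimum, no increase.

£1,336,146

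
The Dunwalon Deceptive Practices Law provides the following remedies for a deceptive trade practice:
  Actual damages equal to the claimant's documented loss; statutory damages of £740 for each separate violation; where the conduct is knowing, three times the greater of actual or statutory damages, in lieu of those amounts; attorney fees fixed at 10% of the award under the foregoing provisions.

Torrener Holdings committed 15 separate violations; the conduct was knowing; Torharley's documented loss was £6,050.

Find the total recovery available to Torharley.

£36,630

Statutory damages: 15 × £740 = £11,100
Greater of actual damages (£6,050) or statutory damages (£11,100): £11,100
Trebled: 3 × £11,100 = £33,300
Attorney fees: 10% of £33,300 = £3,330
Total recovery: £33,300 + £3,330 = £36,630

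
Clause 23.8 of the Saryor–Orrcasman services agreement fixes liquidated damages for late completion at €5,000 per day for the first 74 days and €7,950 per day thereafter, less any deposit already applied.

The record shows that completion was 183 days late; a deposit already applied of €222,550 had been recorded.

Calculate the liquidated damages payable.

€1,014,000

First 74 days: 74 × €5,000 = €370,000
Remaining days: (183 − 74) × €7,950 = €866,550
Accrued per-day damages: €370,000 + €866,550 = €1,236,550
Less deposit already applied: €1,236,550 − €222,550 = €1,014,000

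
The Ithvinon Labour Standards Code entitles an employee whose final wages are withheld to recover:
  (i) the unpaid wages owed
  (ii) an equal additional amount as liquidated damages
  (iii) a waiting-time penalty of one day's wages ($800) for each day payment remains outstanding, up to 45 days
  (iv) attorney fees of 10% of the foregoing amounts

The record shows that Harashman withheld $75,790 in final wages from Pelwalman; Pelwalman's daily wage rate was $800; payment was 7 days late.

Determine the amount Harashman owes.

Liquidated damages (equal amount): $75,790
Penalty days: min(7, 45) = 7
Waiting-time penalty: 7 × $800 = $5,600
Subtotal: $75,790 + $75,790 + $5,600 = $157,180
Attorney fees: 10% of $157,180 = $15,718
Total award: $157,180 + $15,718 = $172,898

$172,898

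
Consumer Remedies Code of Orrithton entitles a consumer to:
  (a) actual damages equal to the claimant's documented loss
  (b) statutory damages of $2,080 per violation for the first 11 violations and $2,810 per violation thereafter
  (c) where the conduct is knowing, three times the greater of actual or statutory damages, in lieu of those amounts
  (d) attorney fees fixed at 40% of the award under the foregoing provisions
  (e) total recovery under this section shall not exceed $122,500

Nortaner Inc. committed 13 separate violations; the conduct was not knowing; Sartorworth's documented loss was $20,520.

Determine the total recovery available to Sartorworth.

Total recovery: $68,628

First 11 violations: 11 × $2,080 = $22,880
Remaining violations: (13 − 11) × $2,810 = $5,620
Statutory damages: $22,880 + $5,620 = $28,500
Conduct not knowing: the in-lieu enhancement does not apply.
Actual plus statutory damages: $20,520 + $28,500 = $49,020
Attorney fees: 40% of $49,020 = $19,608
Total before cap: $49,020 + $19,608 = $68,628
Cap at $122,500: $68,628 is within the cap, no reduction.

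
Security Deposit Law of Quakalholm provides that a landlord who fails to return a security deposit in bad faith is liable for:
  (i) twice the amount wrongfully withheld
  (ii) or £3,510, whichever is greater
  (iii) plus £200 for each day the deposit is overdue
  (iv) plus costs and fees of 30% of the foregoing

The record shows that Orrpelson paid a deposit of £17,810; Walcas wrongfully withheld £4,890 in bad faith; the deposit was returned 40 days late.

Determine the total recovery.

£23,114

Doubled: 2 × £4,890 = £9,780
Minimum £3,510: £9,780 meets the minimum, no increase.
Late-return penalty: 40 × £200 = £8,000
Damages plus late penalty: £9,780 + £8,000 = £17,780
Costs and fees: 30% of £17,780 = £5,334
Total recovery: £17,780 + £5,334 = £23,114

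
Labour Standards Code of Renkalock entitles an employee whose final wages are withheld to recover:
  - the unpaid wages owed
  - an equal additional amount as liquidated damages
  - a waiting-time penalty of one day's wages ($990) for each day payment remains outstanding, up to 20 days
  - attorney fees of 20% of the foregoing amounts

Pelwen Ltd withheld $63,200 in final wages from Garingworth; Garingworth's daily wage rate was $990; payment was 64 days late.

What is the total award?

Liquidated damages (equal amount): $63,200
Penalty days: min(64, 20) = 20
Waiting-time penalty: 20 × $990 = $19,800
Subtotal: $63,200 + $63,200 + $19,800 = $146,200
Attorney fees: 20% of $146,200 = $29,240
Total award: $146,200 + $29,240 = $175,440

$175,440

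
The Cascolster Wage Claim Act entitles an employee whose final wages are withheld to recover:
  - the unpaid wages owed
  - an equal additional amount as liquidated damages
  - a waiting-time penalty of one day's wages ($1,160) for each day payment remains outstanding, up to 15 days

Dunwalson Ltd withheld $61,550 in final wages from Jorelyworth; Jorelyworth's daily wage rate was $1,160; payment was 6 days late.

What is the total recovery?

$130,060

Liquidated damages (equal amount): $61,550
Penalty days: min(6, 15) = 6
Waiting-time penalty: 6 × $1,160 = $6,960
Total award: $61,550 + $61,550 + $6,960 = $130,060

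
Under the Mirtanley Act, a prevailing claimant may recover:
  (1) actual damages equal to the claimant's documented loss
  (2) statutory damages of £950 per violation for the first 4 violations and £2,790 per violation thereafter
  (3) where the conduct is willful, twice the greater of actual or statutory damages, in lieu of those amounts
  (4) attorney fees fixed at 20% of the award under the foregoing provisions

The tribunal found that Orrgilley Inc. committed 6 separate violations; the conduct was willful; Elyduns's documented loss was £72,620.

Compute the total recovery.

£174,288

First 4 violations: 4 × £950 = £3,800
Remaining violations: (6 − 4) × £2,790 = £5,580
Statutory damages: £3,800 + £5,580 = £9,380
Greater of actual damages (£72,620) or statutory damages (£9,380): £72,620
Doubled: 2 × £72,620 = £145,240
Attorney fees: 20% of £145,240 = £29,048
Total recovery: £145,240 + £29,048 = £174,288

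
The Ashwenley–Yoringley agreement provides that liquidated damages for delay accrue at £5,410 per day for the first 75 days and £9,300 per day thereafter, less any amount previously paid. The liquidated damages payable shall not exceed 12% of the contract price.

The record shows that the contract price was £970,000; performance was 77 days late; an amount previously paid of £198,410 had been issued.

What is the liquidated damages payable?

First 75 days: 75 × £5,410 = £405,750
Remaining days: (77 − 75) × £9,300 = £18,600
Accrued per-day damages: £405,750 + £18,600 = £424,350
Less amount previously paid: £424,350 − £198,410 = £225,940
Cap: 12% of £970,000 = £116,400
Cap at £116,400: £225,940 exceeds the cap → £116,400

£116,400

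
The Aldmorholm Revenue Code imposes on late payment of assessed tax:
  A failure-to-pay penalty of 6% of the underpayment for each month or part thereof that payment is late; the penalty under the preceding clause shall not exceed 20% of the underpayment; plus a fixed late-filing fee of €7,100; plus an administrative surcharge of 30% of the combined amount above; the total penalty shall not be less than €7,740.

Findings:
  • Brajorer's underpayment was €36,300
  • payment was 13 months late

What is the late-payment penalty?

Accrued rate: 6% × 13 = 78%, capped at 20% → 20%
Failure-to-pay penalty: 20% of €36,300 = €7,260
Penalty before surcharge: €7,260 + €7,100 = €14,360
Administrative surcharge: 30% of €14,360 = €4,308
Total penalty: €14,360 + €4,308 = €18,668
Minimum €7,740: €18,668 meets the minimum, no increase.

€18,668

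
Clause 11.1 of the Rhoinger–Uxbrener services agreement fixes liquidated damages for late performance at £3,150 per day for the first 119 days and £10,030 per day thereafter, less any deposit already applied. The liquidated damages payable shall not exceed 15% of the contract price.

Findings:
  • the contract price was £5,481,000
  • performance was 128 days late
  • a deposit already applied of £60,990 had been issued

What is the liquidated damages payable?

First 119 days: 119 × £3,150 = £374,850
Remaining days: (128 − 119) × £10,030 = £90,270
Accrued per-day damages: £374,850 + £90,270 = £465,120
Less deposit already applied: £465,120 − £60,990 = £404,130
Cap: 15% of £5,481,000 = £822,150
Cap at £822,150: £404,130 is within the cap, no reduction.

£404,130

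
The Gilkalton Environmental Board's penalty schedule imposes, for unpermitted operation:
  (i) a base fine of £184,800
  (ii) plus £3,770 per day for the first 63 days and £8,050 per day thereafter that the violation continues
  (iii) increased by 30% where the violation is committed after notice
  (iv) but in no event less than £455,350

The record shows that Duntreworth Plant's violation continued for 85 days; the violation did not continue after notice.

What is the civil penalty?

£599,410

First 63 days: 63 × £3,770 = £237,510
Remaining days: (85 − 63) × £8,050 = £177,100
Per-day component: £237,510 + £177,100 = £414,610
Base plus per-day: £184,800 + £414,610 = £599,410
The violation did not continue after notice: no 30% increase.
Minimum £455,350: £599,410 meets the minimum, no increase.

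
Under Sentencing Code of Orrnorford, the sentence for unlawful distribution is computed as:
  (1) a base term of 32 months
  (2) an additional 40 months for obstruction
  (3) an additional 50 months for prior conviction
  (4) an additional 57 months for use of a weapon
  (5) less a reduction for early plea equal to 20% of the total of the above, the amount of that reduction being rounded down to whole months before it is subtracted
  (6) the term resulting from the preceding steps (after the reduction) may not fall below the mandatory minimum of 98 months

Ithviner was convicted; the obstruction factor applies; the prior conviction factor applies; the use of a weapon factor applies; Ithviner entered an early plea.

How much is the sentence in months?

Obstruction enhancement: +40 months
Prior conviction enhancement: +50 months
Use of a weapon enhancement: +57 months
Adjusted term: 32 months + 40 months + 50 months + 57 months = 179 months
Early plea reduction: 20% of 179 months = 35 months (rounded down)
After reduction: 179 − 35 = 144 months
Minimum 98 months: 144 months meets the minimum, no increase.

144 months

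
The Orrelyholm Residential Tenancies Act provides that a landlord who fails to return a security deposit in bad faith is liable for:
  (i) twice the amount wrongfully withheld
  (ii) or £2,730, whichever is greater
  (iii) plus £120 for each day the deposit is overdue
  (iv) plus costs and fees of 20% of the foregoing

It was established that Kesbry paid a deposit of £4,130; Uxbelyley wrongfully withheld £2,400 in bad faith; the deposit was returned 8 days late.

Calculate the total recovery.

Doubled: 2 × £2,400 = £4,800
Minimum £2,730: £4,800 meets the minimum, no increase.
Late-return penalty: 8 × £120 = £960
Damages plus late penalty: £4,800 + £960 = £5,760
Costs and fees: 20% of £5,760 = £1,152
Total recovery: £5,760 + £1,152 = £6,912

£6,912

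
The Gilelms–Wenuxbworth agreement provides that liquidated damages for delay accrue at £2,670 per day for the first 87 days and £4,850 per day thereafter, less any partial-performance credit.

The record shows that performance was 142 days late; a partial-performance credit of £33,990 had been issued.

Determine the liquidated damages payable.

First 87 days: 87 × £2,670 = £232,290
Remaining days: (142 − 87) × £4,850 = £266,750
Accrued per-day damages: £232,290 + £266,750 = £499,040
Less partial-performance credit: £499,040 − £33,990 = £465,050

£465,050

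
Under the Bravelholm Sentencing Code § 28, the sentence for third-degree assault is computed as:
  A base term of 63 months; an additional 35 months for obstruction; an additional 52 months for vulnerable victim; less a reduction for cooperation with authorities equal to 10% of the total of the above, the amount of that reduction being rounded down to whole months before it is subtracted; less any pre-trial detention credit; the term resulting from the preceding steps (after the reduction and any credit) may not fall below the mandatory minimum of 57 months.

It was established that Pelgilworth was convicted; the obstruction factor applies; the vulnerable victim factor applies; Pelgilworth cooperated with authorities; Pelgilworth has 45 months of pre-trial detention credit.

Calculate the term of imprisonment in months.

Obstruction enhancement: +35 months
Vulnerable victim enhancement: +52 months
Adjusted term: 63 months + 35 months + 52 months = 150 months
Cooperation with authorities reduction: 10% of 150 months = 15 months (rounded down)
After reduction: 150 − 15 = 135 months
Less pre-trial detention credit: 135 months − 45 months = 90 months
Minimum 57 months: 90 months meets the minimum, no increase.

90 months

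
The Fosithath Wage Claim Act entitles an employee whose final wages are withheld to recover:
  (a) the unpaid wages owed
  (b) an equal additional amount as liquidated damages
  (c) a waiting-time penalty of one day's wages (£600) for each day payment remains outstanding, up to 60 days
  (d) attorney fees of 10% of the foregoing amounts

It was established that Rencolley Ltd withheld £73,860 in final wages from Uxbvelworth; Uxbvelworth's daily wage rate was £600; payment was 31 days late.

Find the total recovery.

Liquidated damages (equal amount): £73,860
Penalty days: min(31, 60) = 31
Waiting-time penalty: 31 × £600 = £18,600
Subtotal: £73,860 + £73,860 + £18,600 = £166,320
Attorney fees: 10% of £166,320 = £16,632
Total award: £166,320 + £16,632 = £182,952

£182,952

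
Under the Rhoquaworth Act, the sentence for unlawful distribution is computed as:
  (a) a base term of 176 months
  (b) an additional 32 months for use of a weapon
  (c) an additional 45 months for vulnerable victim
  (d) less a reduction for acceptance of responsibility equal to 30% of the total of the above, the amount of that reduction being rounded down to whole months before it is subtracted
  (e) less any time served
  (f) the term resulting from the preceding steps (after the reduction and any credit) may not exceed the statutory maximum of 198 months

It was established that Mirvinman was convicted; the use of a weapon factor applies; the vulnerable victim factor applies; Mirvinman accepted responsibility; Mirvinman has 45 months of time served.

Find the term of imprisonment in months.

133 months

Use of a weapon enhancement: +32 months
Vulnerable victim enhancement: +45 months
Adjusted term: 176 months + 32 months + 45 months = 253 months
Acceptance of responsibility reduction: 30% of 253 months = 75 months (rounded down)
After reduction: 253 − 75 = 178 months
Less time served: 178 months − 45 months = 133 months
Cap at 198 months: 133 months is within the cap, no reduction.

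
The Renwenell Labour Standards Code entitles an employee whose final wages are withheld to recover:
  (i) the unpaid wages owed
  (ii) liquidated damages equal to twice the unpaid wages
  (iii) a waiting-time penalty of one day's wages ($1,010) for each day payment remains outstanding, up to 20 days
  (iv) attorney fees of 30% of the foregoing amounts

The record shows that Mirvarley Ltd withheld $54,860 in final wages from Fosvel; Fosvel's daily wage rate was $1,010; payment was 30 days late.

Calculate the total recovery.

Doubled: 2 × $54,860 = $109,720
Penalty days: min(30, 20) = 20
Waiting-time penalty: 20 × $1,010 = $20,200
Subtotal: $54,860 + $109,720 + $20,200 = $184,780
Attorney fees: 30% of $184,780 = $55,434
Total award: $184,780 + $55,434 = $240,214

$240,214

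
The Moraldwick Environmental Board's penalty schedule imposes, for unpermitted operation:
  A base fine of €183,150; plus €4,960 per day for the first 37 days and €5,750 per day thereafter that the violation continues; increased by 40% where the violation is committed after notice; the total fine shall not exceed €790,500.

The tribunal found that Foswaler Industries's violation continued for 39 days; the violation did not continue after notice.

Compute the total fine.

€378,170

First 37 days: 37 × €4,960 = €183,520
Remaining days: (39 − 37) × €5,750 = €11,500
Per-day component: €183,520 + €11,500 = €195,020
Base plus per-day: €183,150 + €195,020 = €378,170
The violation did not continue after notice: no 40% increase.
Cap at €790,500: €378,170 is within the cap, no reduction.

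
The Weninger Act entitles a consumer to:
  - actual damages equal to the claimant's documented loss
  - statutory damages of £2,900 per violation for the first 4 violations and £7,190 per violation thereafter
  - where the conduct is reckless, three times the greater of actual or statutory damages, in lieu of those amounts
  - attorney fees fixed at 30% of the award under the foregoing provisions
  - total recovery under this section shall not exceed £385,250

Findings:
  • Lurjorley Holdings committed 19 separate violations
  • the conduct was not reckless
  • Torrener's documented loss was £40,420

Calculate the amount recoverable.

First 4 violations: 4 × £2,900 = £11,600
Remaining violations: (19 − 4) × £7,190 = £107,850
Statutory damages: £11,600 + £107,850 = £119,450
Conduct not reckless: the in-lieu enhancement does not apply.
Actual plus statutory damages: £40,420 + £119,450 = £159,870
Attorney fees: 30% of £159,870 = £47,961
Total before cap: £159,870 + £47,961 = £207,831
Cap at £385,250: £207,831 is within the cap, no reduction.

£207,831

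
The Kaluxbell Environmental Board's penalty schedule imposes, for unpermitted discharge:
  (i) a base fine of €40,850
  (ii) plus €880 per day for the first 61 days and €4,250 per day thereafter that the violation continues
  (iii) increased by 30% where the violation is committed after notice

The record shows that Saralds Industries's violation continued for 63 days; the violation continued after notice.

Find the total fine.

€133,939

First 61 days: 61 × €880 = €53,680
Remaining days: (63 − 61) × €4,250 = €8,500
Per-day component: €53,680 + €8,500 = €62,180
Base plus per-day: €40,850 + €62,180 = €103,030
Enhancement: 30% of €103,030 = €30,909
Enhanced fine: €103,030 + €30,909 = €133,939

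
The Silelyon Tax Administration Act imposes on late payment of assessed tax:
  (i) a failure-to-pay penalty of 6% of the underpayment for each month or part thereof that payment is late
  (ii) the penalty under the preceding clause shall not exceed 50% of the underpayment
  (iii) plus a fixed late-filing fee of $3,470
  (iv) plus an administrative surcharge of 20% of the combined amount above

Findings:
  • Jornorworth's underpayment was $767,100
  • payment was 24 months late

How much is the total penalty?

$464,424

Accrued rate: 6% × 24 = 144%, capped at 50% → 50%
Failure-to-pay penalty: 50% of $767,100 = $383,550
Penalty before surcharge: $383,550 + $3,470 = $387,020
Administrative surcharge: 20% of $387,020 = $77,404
Total penalty: $387,020 + $77,404 = $464,424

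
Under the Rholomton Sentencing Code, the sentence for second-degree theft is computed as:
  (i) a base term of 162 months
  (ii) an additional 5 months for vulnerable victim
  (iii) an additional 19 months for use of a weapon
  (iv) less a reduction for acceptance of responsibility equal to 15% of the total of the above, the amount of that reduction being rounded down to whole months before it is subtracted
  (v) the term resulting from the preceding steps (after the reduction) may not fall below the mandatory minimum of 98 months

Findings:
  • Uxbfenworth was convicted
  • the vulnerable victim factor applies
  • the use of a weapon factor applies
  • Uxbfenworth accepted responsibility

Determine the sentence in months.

Vulnerable victim enhancement: +5 months
Use of a weapon enhancement: +19 months
Adjusted term: 162 months + 5 months + 19 months = 186 months
Acceptance of responsibility reduction: 15% of 186 months = 27 months (rounded down)
After reduction: 186 − 27 = 159 months
Minimum 98 months: 159 months meets the minimum, no increase.

159 months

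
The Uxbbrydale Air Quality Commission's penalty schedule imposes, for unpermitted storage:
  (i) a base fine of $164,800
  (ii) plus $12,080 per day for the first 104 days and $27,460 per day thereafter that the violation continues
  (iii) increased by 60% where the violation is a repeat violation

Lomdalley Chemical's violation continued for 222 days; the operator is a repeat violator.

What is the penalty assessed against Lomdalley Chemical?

First 104 days: 104 × $12,080 = $1,256,320
Remaining days: (222 − 104) × $27,460 = $3,240,280
Per-day component: $1,256,320 + $3,240,280 = $4,496,600
Base plus per-day: $164,800 + $4,496,600 = $4,661,400
Enhancement: 60% of $4,661,400 = $2,796,840
Enhanced fine: $4,661,400 + $2,796,840 = $7,458,240

$7,458,240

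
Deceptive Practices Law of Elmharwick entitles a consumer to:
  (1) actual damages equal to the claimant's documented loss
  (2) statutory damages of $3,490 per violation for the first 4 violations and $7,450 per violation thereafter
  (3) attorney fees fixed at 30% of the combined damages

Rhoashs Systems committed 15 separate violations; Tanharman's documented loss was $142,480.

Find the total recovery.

First 4 violations: 4 × $3,490 = $13,960
Remaining violations: (15 − 4) × $7,450 = $81,950
Statutory damages: $13,960 + $81,950 = $95,910
Combined damages: $142,480 + $95,910 = $238,390
Attorney fees: 30% of $238,390 = $71,517
Total recovery: $238,390 + $71,517 = $309,907

$309,907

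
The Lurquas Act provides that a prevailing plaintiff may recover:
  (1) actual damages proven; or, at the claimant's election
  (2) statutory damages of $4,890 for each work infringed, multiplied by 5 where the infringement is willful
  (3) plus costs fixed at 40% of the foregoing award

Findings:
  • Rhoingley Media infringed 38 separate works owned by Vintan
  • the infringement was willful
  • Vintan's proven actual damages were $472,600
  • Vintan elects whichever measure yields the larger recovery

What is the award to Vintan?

$1,300,740

Statutory damages: 38 × $4,890 = $185,820
Multiplied by 5: 5 × $185,820 = $929,100
Greater of actual damages ($472,600) or enhanced statutory damages ($929,100): $929,100
Costs: 40% of $929,100 = $371,640
Award plus costs: $929,100 + $371,640 = $1,300,740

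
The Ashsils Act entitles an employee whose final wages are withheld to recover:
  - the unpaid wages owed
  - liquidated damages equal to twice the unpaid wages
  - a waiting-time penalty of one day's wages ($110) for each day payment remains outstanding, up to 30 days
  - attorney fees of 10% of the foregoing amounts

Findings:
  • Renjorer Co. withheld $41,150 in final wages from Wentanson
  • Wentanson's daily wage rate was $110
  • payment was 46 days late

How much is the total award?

Doubled: 2 × $41,150 = $82,300
Penalty days: min(46, 30) = 30
Waiting-time penalty: 30 × $110 = $3,300
Subtotal: $41,150 + $82,300 + $3,300 = $126,750
Attorney fees: 10% of $126,750 = $12,675
Total award: $126,750 + $12,675 = $139,425

$139,425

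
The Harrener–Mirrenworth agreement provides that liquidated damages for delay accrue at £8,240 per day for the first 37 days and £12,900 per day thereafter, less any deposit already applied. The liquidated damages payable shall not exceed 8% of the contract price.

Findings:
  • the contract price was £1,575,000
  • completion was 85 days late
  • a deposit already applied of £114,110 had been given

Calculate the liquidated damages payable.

First 37 days: 37 × £8,240 = £304,880
Remaining days: (85 − 37) × £12,900 = £619,200
Accrued per-day damages: £304,880 + £619,200 = £924,080
Less deposit already applied: £924,080 − £114,110 = £809,970
Cap: 8% of £1,575,000 = £126,000
Cap at £126,000: £809,970 exceeds the cap → £126,000

£126,000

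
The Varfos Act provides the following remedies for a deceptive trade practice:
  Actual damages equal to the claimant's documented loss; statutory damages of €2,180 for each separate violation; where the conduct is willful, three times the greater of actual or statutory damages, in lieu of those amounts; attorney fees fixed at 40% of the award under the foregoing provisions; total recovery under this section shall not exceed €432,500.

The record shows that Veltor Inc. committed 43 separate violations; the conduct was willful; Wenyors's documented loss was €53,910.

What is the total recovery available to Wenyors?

Statutory damages: 43 × €2,180 = €93,740
Greater of actual damages (€53,910) or statutory damages (€93,740): €93,740
Trebled: 3 × €93,740 = €281,220
Attorney fees: 40% of €281,220 = €112,488
Total before cap: €281,220 + €112,488 = €393,708
Cap at €432,500: €393,708 is within the cap, no reduction.

€393,708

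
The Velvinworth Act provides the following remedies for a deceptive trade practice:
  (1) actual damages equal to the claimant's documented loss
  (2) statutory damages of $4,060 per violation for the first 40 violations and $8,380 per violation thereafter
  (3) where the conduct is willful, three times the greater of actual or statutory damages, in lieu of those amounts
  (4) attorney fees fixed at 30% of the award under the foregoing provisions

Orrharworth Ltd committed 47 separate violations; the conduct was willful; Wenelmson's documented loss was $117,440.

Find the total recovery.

First 40 violations: 40 × $4,060 = $162,400
Remaining violations: (47 − 40) × $8,380 = $58,660
Statutory damages: $162,400 + $58,660 = $221,060
Greater of actual damages ($117,440) or statutory damages ($221,060): $221,060
Trebled: 3 × $221,060 = $663,180
Attorney fees: 30% of $663,180 = $198,954
Total recovery: $663,180 + $198,954 = $862,134

$862,134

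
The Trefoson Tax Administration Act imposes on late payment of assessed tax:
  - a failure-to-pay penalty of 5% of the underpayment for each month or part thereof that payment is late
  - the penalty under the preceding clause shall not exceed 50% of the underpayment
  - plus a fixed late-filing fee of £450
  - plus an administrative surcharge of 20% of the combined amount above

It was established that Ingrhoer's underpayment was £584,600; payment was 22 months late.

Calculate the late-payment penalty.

£351,300

Accrued rate: 5% × 22 = 110%, capped at 50% → 50%
Failure-to-pay penalty: 50% of £584,600 = £292,300
Penalty before surcharge: £292,300 + £450 = £292,750
Administrative surcharge: 20% of £292,750 = £58,550
Total penalty: £292,750 + £58,550 = £351,300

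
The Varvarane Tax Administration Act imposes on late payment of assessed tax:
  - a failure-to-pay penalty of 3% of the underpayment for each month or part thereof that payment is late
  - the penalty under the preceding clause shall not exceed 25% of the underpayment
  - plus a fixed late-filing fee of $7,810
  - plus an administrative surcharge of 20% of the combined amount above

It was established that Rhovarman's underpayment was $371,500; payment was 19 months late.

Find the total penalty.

Accrued rate: 3% × 19 = 57%, capped at 25% → 25%
Failure-to-pay penalty: 25% of $371,500 = $92,875
Penalty before surcharge: $92,875 + $7,810 = $100,685
Administrative surcharge: 20% of $100,685 = $20,137
Total penalty: $100,685 + $20,137 = $120,822

$120,822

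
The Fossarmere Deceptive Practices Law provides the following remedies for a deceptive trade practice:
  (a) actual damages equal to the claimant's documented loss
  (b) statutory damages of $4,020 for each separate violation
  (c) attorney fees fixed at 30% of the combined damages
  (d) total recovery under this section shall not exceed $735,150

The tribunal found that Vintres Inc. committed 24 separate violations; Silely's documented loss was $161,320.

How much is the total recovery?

$335,140

Statutory damages: 24 × $4,020 = $96,480
Combined damages: $161,320 + $96,480 = $257,800
Attorney fees: 30% of $257,800 = $77,340
Total before cap: $257,800 + $77,340 = $335,140
Cap at $735,150: $335,140 is within the cap, no reduction.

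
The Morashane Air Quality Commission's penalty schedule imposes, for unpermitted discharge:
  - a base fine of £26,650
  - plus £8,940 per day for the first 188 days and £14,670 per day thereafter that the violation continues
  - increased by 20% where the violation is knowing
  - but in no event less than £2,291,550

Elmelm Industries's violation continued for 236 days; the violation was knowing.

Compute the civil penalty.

Civil penalty: £2,893,836

First 188 days: 188 × £8,940 = £1,680,720
Remaining days: (236 − 188) × £14,670 = £704,160
Per-day component: £1,680,720 + £704,160 = £2,384,880
Base plus per-day: £26,650 + £2,384,880 = £2,411,530
Enhancement: 20% of £2,411,530 = £482,306
Enhanced fine: £2,411,530 + £482,306 = £2,893,836
Minimum £2,291,550: £2,893,836 meets the minimum, no increase.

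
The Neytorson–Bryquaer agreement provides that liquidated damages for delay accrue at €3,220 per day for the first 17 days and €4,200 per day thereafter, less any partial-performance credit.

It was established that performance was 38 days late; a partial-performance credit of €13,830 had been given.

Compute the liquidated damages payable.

€129,110

First 17 days: 17 × €3,220 = €54,740
Remaining days: (38 − 17) × €4,200 = €88,200
Accrued per-day damages: €54,740 + €88,200 = €142,940
Less partial-performance credit: €142,940 − €13,830 = €129,110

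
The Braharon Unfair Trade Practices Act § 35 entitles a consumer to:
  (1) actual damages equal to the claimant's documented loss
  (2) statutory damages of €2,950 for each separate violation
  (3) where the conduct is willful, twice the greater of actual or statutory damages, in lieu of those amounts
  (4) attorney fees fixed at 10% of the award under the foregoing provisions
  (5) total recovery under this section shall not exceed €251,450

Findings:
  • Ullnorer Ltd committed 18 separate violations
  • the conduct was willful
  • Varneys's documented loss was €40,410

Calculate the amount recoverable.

Statutory damages: 18 × €2,950 = €53,100
Greater of actual damages (€40,410) or statutory damages (€53,100): €53,100
Doubled: 2 × €53,100 = €106,200
Attorney fees: 10% of €106,200 = €10,620
Total before cap: €106,200 + €10,620 = €116,820
Cap at €251,450: €116,820 is within the cap, no reduction.

€116,820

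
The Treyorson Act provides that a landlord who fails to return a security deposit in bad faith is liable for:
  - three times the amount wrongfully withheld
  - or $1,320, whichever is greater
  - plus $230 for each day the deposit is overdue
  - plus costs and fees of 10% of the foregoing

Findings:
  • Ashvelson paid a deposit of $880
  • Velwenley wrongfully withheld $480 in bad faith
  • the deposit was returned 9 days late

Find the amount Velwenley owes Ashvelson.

$3,861

Trebled: 3 × $480 = $1,440
Minimum $1,320: $1,440 meets the minimum, no increase.
Late-return penalty: 9 × $230 = $2,070
Damages plus late penalty: $1,440 + $2,070 = $3,510
Costs and fees: 10% of $3,510 = $351
Total recovery: $3,510 + $351 = $3,861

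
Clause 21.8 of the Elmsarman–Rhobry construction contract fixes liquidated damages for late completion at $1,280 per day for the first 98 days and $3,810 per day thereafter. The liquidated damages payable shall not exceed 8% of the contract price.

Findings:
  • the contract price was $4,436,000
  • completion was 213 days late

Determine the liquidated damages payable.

First 98 days: 98 × $1,280 = $125,440
Remaining days: (213 − 98) × $3,810 = $438,150
Accrued per-day damages: $125,440 + $438,150 = $563,590
Cap: 8% of $4,436,000 = $354,880
Cap at $354,880: $563,590 exceeds the cap → $354,880

$354,880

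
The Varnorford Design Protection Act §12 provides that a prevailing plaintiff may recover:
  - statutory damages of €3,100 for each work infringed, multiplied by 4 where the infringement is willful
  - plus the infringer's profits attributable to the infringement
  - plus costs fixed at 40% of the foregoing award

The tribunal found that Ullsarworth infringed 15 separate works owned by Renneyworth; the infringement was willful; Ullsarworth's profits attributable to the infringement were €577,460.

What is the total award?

Statutory damages: 15 × €3,100 = €46,500
Multiplied by 4: 4 × €46,500 = €186,000
Combined award: €186,000 + €577,460 = €763,460
Costs: 40% of €763,460 = €305,384
Award plus costs: €763,460 + €305,384 = €1,068,844

Award: €1,068,844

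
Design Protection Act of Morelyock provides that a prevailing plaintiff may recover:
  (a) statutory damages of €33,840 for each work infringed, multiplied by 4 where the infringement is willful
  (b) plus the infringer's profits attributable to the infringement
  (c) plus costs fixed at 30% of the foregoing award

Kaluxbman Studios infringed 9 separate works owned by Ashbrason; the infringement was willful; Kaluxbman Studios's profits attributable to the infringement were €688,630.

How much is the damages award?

Award: €2,478,931

Statutory damages: 9 × €33,840 = €304,560
Multiplied by 4: 4 × €304,560 = €1,218,240
Combined award: €1,218,240 + €688,630 = €1,906,870
Costs: 30% of €1,906,870 = €572,061
Award plus costs: €1,906,870 + €572,061 = €2,478,931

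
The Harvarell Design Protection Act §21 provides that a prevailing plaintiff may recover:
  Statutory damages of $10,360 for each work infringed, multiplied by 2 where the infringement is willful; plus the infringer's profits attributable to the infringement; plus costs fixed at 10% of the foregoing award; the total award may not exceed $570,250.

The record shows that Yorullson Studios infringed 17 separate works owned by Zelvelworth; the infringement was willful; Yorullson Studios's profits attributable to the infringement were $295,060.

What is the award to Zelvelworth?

$570,250

Statutory damages: 17 × $10,360 = $176,120
Doubled: 2 × $176,120 = $352,240
Combined award: $352,240 + $295,060 = $647,300
Costs: 10% of $647,300 = $64,730
Award plus costs: $647,300 + $64,730 = $712,030
Cap at $570,250: $712,030 exceeds the cap → $570,250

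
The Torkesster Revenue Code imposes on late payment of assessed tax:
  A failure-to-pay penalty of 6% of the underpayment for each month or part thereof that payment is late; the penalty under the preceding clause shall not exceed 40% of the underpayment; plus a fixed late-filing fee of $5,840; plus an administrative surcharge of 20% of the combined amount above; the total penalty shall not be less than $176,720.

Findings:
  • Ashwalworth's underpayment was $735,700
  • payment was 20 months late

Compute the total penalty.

Accrued rate: 6% × 20 = 120%, capped at 40% → 40%
Failure-to-pay penalty: 40% of $735,700 = $294,280
Penalty before surcharge: $294,280 + $5,840 = $300,120
Administrative surcharge: 20% of $300,120 = $60,024
Total penalty: $300,120 + $60,024 = $360,144
Minimum $176,720: $360,144 meets the minimum, no increase.

$360,144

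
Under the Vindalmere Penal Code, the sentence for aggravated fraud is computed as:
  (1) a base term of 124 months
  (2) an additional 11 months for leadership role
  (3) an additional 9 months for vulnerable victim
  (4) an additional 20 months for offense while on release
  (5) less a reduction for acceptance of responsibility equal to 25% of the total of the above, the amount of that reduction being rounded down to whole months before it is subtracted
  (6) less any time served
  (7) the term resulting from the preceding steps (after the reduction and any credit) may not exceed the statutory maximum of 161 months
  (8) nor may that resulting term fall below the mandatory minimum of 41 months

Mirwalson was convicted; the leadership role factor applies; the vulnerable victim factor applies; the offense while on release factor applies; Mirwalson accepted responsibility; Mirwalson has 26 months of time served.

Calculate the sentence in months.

97 months

Leadership role enhancement: +11 months
Vulnerable victim enhancement: +9 months
Offense while on release enhancement: +20 months
Adjusted term: 124 months + 11 months + 9 months + 20 months = 164 months
Acceptance of responsibility reduction: 25% of 164 months = 41 months (rounded down)
After reduction: 164 − 41 = 123 months
Less time served: 123 months − 26 months = 97 months
Cap at 161 months: 97 months is within the cap, no reduction.
Minimum 41 months: 97 months meets the minimum, no increase.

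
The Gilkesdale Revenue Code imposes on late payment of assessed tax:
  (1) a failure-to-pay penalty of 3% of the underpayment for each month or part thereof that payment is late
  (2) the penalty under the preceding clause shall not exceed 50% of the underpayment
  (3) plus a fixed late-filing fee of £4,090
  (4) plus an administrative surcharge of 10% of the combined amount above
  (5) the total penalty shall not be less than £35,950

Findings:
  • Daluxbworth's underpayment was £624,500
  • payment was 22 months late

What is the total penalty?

£347,974

Accrued rate: 3% × 22 = 66%, capped at 50% → 50%
Failure-to-pay penalty: 50% of £624,500 = £312,250
Penalty before surcharge: £312,250 + £4,090 = £316,340
Administrative surcharge: 10% of £316,340 = £31,634
Total penalty: £316,340 + £31,634 = £347,974
Minimum £35,950: £347,974 meets the minimum, no increase.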